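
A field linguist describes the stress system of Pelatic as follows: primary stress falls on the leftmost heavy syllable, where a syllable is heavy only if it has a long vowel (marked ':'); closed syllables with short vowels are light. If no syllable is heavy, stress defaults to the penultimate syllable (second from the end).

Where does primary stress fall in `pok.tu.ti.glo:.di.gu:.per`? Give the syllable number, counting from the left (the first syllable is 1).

4

Weights: 1 pok L, 2 tu L, 3 ti L, 4 glo: H, 5 di L, 6 gu: H, 7 per L.
Heavy syllables in the domain: 4, 6. The leftmost is syllable 4 (glo:).
Primary stress: syllable 4 → pok.tu.ti.ˈglo:.di.gu:.per.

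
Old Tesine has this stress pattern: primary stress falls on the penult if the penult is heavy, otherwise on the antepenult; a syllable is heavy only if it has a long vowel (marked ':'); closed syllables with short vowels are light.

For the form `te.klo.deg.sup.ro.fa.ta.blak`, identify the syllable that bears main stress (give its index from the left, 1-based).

6

Weights: 6 fa L, 7 ta L, 8 blak L.
The penult (syllable 7, ta) is light, so stress falls on the antepenult (syllable 6, fa).
Primary stress: syllable 6 → te.klo.deg.sup.ro.ˈfa.ta.blak.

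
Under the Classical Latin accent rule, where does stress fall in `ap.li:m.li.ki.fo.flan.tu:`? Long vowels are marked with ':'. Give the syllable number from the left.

Classical Latin: stress the penult if heavy (long vowel or closed), else the antepenult.
Weights: 5 fo L, 6 flan H, 7 tu: H.
The penult (syllable 6, flan) is heavy, so it takes stress.
Stress on syllable 6: ap.li:m.li.ki.fo.ˈflan.tu:.

6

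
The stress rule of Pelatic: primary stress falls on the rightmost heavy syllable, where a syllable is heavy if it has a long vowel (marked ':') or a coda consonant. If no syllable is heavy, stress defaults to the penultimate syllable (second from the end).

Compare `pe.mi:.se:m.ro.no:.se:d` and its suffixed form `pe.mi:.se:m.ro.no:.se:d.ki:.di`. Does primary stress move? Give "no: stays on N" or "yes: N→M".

yes: 6→7

Base `pe.mi:.se:m.ro.no:.se:d` (6 syllables):
  Weights: 1 pe L, 2 mi: H, 3 se:m H, 4 ro L, 5 no: H, 6 se:d H.
  Heavy syllables in the domain: 2, 3, 5, 6. The rightmost is syllable 6 (se:d).
  → primary stress on syllable 6.
Suffixed `pe.mi:.se:m.ro.no:.se:d.ki:.di` (8 syllables):
  Weights: 1 pe L, 2 mi: H, 3 se:m H, 4 ro L, 5 no: H, 6 se:d H, 7 ki: H, 8 di L.
  Heavy syllables in the domain: 2, 3, 5, 6, 7. The rightmost is syllable 7 (ki:).
  → primary stress on syllable 7.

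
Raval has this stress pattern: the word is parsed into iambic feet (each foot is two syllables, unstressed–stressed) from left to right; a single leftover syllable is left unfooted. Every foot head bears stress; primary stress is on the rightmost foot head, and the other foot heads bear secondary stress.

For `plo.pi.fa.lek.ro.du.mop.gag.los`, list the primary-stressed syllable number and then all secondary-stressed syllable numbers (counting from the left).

primary 8, secondary 2, 4, 6

Parse left to right into iambic (σˈσ) feet: (plo.ˈpi) (fa.ˈlek) (ro.ˈdu) (mop.ˈgag) los. Syllable 9 is left unfooted.
Foot heads (stressed positions): 2, 4, 6, 8.
End Rule Rightmost: primary stress on the rightmost head = syllable 8.
Secondary stress on 2, 4, 6: plo.ˌpi.fa.ˌlek.ro.ˌdu.mop.ˈgag.los.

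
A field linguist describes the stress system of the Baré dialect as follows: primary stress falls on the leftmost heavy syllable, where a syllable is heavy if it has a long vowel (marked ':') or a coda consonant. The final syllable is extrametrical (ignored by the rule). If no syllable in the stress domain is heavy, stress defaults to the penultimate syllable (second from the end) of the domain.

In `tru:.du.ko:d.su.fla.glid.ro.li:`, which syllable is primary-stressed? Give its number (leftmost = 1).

1

The final syllable (8, li:) is extrametrical; the stress domain is syllables 1–7.
Weights: 1 tru: H, 2 du L, 3 ko:d H, 4 su L, 5 fla L, 6 glid H, 7 ro L.
Heavy syllables in the domain: 1, 3, 6. The leftmost is syllable 1 (tru:).
Primary stress: syllable 1 → ˈtru:.du.ko:d.su.fla.glid.ro.li:.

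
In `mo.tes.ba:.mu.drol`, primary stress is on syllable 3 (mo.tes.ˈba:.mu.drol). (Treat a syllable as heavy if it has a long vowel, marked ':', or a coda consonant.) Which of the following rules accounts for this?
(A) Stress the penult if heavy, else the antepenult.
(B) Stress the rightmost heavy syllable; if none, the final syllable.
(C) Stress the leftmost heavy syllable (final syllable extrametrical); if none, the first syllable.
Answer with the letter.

A

Rule A → syllable 3 ✓.
Rule B → syllable 5 (observed: 3).
Rule C → syllable 2 (observed: 3).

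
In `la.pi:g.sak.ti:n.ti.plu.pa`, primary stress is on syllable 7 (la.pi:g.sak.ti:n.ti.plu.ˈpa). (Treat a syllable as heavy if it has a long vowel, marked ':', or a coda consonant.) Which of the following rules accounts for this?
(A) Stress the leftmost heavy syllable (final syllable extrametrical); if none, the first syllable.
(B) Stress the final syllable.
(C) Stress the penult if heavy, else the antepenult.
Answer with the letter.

Rule A → syllable 2 (observed: 7).
Rule B → syllable 7 ✓.
Rule C → syllable 5 (observed: 7).

B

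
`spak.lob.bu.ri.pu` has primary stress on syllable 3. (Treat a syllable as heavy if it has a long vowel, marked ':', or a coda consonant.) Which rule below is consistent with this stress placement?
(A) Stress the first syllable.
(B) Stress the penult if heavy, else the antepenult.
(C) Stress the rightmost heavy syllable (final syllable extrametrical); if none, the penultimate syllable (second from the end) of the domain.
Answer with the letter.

B

Rule A → syllable 1 (observed: 3).
Rule B → syllable 3 ✓.
Rule C → syllable 2 (observed: 3).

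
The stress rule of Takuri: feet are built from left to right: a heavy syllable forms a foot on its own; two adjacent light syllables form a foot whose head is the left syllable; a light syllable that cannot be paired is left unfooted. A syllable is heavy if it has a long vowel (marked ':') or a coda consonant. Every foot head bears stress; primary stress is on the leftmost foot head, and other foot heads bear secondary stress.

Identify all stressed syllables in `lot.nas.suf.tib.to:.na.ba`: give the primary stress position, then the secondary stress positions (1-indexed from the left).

Weights: 1 lot H, 2 nas H, 3 suf H, 4 tib H, 5 to: H, 6 na L, 7 ba L.
Parse left to right (heavy = foot alone; LL = one foot; stranded L unfooted): (ˈlot) (ˈnas) (ˈsuf) (ˈtib) (ˈto:) (ˈna.ba).
Foot heads: 1, 2, 3, 4, 5, 6.
Primary stress on the leftmost head = syllable 1.
Secondary stress on 2, 3, 4, 5, 6: ˈlot.ˌnas.ˌsuf.ˌtib.ˌto:.ˌna.ba.

primary 1, secondary 2, 3, 4, 5, 6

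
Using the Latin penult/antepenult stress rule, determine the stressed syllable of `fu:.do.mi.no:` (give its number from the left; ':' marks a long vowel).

2

Classical Latin: stress the penult if heavy (long vowel or closed), else the antepenult.
Weights: 2 do L, 3 mi L, 4 no: H.
The penult (syllable 3, mi) is light, so stress falls on the antepenult (syllable 2, do).
Stress on syllable 2: fu:.ˈdo.mi.no:.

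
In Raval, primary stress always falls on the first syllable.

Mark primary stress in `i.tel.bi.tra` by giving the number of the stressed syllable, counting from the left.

1

The word has 4 syllables; the first syllable is syllable 1 (i).
Primary stress: syllable 1 → ˈi.tel.bi.tra.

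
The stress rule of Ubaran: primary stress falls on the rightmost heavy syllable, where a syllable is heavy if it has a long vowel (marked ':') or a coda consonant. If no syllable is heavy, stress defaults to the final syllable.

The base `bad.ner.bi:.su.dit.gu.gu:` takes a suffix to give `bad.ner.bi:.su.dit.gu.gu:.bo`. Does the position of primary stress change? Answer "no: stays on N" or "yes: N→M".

no: stays on 7

Base `bad.ner.bi:.su.dit.gu.gu:` (7 syllables):
  Weights: 1 bad H, 2 ner H, 3 bi: H, 4 su L, 5 dit H, 6 gu L, 7 gu: H.
  Heavy syllables in the domain: 1, 2, 3, 5, 7. The rightmost is syllable 7 (gu:).
  → primary stress on syllable 7.
Suffixed `bad.ner.bi:.su.dit.gu.gu:.bo` (8 syllables):
  Weights: 1 bad H, 2 ner H, 3 bi: H, 4 su L, 5 dit H, 6 gu L, 7 gu: H, 8 bo L.
  Heavy syllables in the domain: 1, 2, 3, 5, 7. The rightmost is syllable 7 (gu:).
  → primary stress on syllable 7.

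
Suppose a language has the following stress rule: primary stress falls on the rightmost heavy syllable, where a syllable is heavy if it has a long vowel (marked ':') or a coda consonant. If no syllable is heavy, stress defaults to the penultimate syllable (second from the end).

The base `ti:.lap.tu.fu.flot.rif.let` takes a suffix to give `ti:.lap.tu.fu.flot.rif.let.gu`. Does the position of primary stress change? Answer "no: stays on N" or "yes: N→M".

Base `ti:.lap.tu.fu.flot.rif.let` (7 syllables):
  Weights: 1 ti: H, 2 lap H, 3 tu L, 4 fu L, 5 flot H, 6 rif H, 7 let H.
  Heavy syllables in the domain: 1, 2, 5, 6, 7. The rightmost is syllable 7 (let).
  → primary stress on syllable 7.
Suffixed `ti:.lap.tu.fu.flot.rif.let.gu` (8 syllables):
  Weights: 1 ti: H, 2 lap H, 3 tu L, 4 fu L, 5 flot H, 6 rif H, 7 let H, 8 gu L.
  Heavy syllables in the domain: 1, 2, 5, 6, 7. The rightmost is syllable 7 (let).
  → primary stress on syllable 7.

no: stays on 7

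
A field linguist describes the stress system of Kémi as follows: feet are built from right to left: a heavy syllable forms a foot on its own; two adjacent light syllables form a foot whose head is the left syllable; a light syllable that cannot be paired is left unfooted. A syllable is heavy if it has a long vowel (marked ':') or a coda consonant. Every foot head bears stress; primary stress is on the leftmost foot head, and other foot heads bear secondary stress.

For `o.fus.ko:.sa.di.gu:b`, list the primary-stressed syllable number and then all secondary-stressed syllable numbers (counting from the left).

primary 2, secondary 3, 4, 6

Weights: 1 o L, 2 fus H, 3 ko: H, 4 sa L, 5 di L, 6 gu:b H.
Parse right to left (heavy = foot alone; LL = one foot; stranded L unfooted): o (ˈfus) (ˈko:) (ˈsa.di) (ˈgu:b).
Foot heads: 2, 3, 4, 6.
Primary stress on the leftmost head = syllable 2.
Secondary stress on 3, 4, 6: o.ˈfus.ˌko:.ˌsa.di.ˌgu:b.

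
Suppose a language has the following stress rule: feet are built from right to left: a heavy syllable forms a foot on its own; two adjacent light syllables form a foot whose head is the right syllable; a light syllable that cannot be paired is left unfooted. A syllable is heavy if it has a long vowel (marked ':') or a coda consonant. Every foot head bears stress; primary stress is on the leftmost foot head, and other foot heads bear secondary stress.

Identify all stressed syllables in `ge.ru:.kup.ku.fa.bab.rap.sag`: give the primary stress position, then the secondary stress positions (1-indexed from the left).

Weights: 1 ge L, 2 ru: H, 3 kup H, 4 ku L, 5 fa L, 6 bab H, 7 rap H, 8 sag H.
Parse right to left (heavy = foot alone; LL = one foot; stranded L unfooted): ge (ˈru:) (ˈkup) (ku.ˈfa) (ˈbab) (ˈrap) (ˈsag).
Foot heads: 2, 3, 5, 6, 7, 8.
Primary stress on the leftmost head = syllable 2.
Secondary stress on 3, 5, 6, 7, 8: ge.ˈru:.ˌkup.ku.ˌfa.ˌbab.ˌrap.ˌsag.

primary 2, secondary 3, 5, 6, 7, 8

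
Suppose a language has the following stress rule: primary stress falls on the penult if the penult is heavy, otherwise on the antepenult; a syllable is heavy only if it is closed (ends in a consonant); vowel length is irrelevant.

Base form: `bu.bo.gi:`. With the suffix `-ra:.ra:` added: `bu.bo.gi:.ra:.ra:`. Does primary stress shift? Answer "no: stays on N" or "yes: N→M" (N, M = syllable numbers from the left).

yes: 1→3

Base `bu.bo.gi:` (3 syllables):
  Weights: 1 bu L, 2 bo L, 3 gi: L.
  The penult (syllable 2, bo) is light, so stress falls on the antepenult (syllable 1, bu).
  → primary stress on syllable 1.
Suffixed `bu.bo.gi:.ra:.ra:` (5 syllables):
  Weights: 3 gi: L, 4 ra: L, 5 ra: L.
  The penult (syllable 4, ra:) is light, so stress falls on the antepenult (syllable 3, gi:).
  → primary stress on syllable 3.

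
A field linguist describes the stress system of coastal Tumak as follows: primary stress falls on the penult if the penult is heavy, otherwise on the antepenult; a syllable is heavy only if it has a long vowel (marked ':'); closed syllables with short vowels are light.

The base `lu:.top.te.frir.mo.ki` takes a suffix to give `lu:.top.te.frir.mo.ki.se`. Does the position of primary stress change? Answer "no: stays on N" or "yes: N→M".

Base `lu:.top.te.frir.mo.ki` (6 syllables):
  Weights: 4 frir L, 5 mo L, 6 ki L.
  The penult (syllable 5, mo) is light, so stress falls on the antepenult (syllable 4, frir).
  → primary stress on syllable 4.
Suffixed `lu:.top.te.frir.mo.ki.se` (7 syllables):
  Weights: 5 mo L, 6 ki L, 7 se L.
  The penult (syllable 6, ki) is light, so stress falls on the antepenult (syllable 5, mo).
  → primary stress on syllable 5.

yes: 4→5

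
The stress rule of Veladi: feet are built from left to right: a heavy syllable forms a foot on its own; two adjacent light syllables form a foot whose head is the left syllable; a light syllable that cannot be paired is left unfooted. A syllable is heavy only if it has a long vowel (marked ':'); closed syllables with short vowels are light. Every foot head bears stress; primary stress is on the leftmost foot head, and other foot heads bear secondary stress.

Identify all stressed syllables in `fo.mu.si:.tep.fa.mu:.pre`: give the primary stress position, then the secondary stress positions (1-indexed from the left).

Weights: 1 fo L, 2 mu L, 3 si: H, 4 tep L, 5 fa L, 6 mu: H, 7 pre L.
Parse left to right (heavy = foot alone; LL = one foot; stranded L unfooted): (ˈfo.mu) (ˈsi:) (ˈtep.fa) (ˈmu:) pre.
Foot heads: 1, 3, 4, 6.
Primary stress on the leftmost head = syllable 1.
Secondary stress on 3, 4, 6: ˈfo.mu.ˌsi:.ˌtep.fa.ˌmu:.pre.

primary 1, secondary 3, 4, 6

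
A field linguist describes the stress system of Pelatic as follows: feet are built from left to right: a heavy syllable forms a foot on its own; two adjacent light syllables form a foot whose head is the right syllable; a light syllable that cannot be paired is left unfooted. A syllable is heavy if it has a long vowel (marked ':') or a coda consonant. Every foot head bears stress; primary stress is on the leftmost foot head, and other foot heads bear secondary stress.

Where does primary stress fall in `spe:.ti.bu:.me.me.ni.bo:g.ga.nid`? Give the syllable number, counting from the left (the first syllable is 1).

Weights: 1 spe: H, 2 ti L, 3 bu: H, 4 me L, 5 me L, 6 ni L, 7 bo:g H, 8 ga L, 9 nid H.
Parse left to right (heavy = foot alone; LL = one foot; stranded L unfooted): (ˈspe:) ti (ˈbu:) (me.ˈme) ni (ˈbo:g) ga (ˈnid).
Foot heads: 1, 3, 5, 7, 9.
Primary stress on the leftmost head = syllable 1.
Primary stress: syllable 1 → ˈspe:.ti.bu:.me.me.ni.bo:g.ga.nid.

1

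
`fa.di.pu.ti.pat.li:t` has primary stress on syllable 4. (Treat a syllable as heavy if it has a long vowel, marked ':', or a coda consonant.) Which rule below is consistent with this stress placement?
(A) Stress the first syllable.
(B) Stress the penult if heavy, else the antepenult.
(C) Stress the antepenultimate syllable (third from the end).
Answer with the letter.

Rule A → syllable 1 (observed: 4).
Rule B → syllable 5 (observed: 4).
Rule C → syllable 4 ✓.

C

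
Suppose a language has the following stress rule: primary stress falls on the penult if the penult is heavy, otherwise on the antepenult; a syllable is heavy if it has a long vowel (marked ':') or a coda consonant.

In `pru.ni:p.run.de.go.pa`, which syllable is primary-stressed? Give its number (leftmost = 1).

4

Weights: 4 de L, 5 go L, 6 pa L.
The penult (syllable 5, go) is light, so stress falls on the antepenult (syllable 4, de).
Primary stress: syllable 4 → pru.ni:p.run.ˈde.go.pa.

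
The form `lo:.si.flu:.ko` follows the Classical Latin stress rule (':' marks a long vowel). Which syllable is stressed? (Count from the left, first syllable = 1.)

Classical Latin: stress the penult if heavy (long vowel or closed), else the antepenult.
Weights: 2 si L, 3 flu: H, 4 ko L.
The penult (syllable 3, flu:) is heavy, so it takes stress.
Stress on syllable 3: lo:.si.ˈflu:.ko.

3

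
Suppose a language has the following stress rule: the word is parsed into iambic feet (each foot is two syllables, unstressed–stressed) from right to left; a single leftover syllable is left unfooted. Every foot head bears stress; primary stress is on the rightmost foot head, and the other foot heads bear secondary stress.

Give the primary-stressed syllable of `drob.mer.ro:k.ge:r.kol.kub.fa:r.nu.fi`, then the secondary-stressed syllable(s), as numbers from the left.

Parse right to left into iambic (σˈσ) feet: drob (mer.ˈro:k) (ge:r.ˈkol) (kub.ˈfa:r) (nu.ˈfi). Syllable 1 is left unfooted.
Foot heads (stressed positions): 3, 5, 7, 9.
End Rule Rightmost: primary stress on the rightmost head = syllable 9.
Secondary stress on 3, 5, 7: drob.mer.ˌro:k.ge:r.ˌkol.kub.ˌfa:r.nu.ˈfi.

primary 9, secondary 3, 5, 7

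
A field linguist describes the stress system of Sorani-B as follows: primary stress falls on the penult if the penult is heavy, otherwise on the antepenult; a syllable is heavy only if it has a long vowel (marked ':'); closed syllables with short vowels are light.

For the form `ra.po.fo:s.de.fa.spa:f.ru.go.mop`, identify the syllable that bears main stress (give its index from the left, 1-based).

Weights: 7 ru L, 8 go L, 9 mop L.
The penult (syllable 8, go) is light, so stress falls on the antepenult (syllable 7, ru).
Primary stress: syllable 7 → ra.po.fo:s.de.fa.spa:f.ˈru.go.mop.

7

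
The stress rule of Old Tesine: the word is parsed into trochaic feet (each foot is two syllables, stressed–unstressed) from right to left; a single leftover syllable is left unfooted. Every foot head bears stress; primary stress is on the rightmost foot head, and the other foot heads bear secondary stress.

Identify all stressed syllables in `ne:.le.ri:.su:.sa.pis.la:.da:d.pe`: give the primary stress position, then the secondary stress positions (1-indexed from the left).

primary 8, secondary 2, 4, 6

Parse right to left into trochaic (ˈσσ) feet: ne: (ˈle.ri:) (ˈsu:.sa) (ˈpis.la:) (ˈda:d.pe). Syllable 1 is left unfooted.
Foot heads (stressed positions): 2, 4, 6, 8.
End Rule Rightmost: primary stress on the rightmost head = syllable 8.
Secondary stress on 2, 4, 6: ne:.ˌle.ri:.ˌsu:.sa.ˌpis.la:.ˈda:d.pe.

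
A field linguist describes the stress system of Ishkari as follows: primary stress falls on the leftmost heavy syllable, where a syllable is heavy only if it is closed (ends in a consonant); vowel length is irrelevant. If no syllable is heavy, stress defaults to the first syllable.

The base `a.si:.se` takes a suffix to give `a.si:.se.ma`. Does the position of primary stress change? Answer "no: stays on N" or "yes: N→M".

no: stays on 1

Base `a.si:.se` (3 syllables):
  Weights: 1 a L, 2 si: L, 3 se L.
  No heavy syllable in the domain; default to the first syllable = syllable 1.
  → primary stress on syllable 1.
Suffixed `a.si:.se.ma` (4 syllables):
  Weights: 1 a L, 2 si: L, 3 se L, 4 ma L.
  No heavy syllable in the domain; default to the first syllable = syllable 1.
  → primary stress on syllable 1.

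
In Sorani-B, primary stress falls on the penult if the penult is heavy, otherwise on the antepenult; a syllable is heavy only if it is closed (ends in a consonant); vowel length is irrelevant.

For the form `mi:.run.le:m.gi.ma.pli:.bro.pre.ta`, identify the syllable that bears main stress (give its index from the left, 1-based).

Weights: 7 bro L, 8 pre L, 9 ta L.
The penult (syllable 8, pre) is light, so stress falls on the antepenult (syllable 7, bro).
Primary stress: syllable 7 → mi:.run.le:m.gi.ma.pli:.ˈbro.pre.ta.

7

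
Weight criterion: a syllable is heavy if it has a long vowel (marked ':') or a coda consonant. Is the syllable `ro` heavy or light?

light

`ro`: short vowel, open (no coda). Short vowel, open → light.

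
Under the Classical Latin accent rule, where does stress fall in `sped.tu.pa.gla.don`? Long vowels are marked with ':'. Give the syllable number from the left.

Classical Latin: stress the penult if heavy (long vowel or closed), else the antepenult.
Weights: 3 pa L, 4 gla L, 5 don H.
The penult (syllable 4, gla) is light, so stress falls on the antepenult (syllable 3, pa).
Stress on syllable 3: sped.tu.ˈpa.gla.don.

3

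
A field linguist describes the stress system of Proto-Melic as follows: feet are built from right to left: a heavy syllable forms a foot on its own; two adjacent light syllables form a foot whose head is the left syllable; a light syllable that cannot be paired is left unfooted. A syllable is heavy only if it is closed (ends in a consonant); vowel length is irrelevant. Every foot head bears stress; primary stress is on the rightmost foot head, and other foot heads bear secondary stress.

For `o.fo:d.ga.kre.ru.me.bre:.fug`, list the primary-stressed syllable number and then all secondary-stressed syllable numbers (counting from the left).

primary 8, secondary 2, 4, 6

Weights: 1 o L, 2 fo:d H, 3 ga L, 4 kre L, 5 ru L, 6 me L, 7 bre: L, 8 fug H.
Parse right to left (heavy = foot alone; LL = one foot; stranded L unfooted): o (ˈfo:d) ga (ˈkre.ru) (ˈme.bre:) (ˈfug).
Foot heads: 2, 4, 6, 8.
Primary stress on the rightmost head = syllable 8.
Secondary stress on 2, 4, 6: o.ˌfo:d.ga.ˌkre.ru.ˌme.bre:.ˈfug.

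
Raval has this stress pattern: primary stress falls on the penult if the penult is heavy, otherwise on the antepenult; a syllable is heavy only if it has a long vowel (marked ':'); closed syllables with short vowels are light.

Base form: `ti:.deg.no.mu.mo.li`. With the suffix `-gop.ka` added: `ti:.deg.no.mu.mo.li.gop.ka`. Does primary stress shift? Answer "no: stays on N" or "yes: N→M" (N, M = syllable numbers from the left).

yes: 4→6

Base `ti:.deg.no.mu.mo.li` (6 syllables):
  Weights: 4 mu L, 5 mo L, 6 li L.
  The penult (syllable 5, mo) is light, so stress falls on the antepenult (syllable 4, mu).
  → primary stress on syllable 4.
Suffixed `ti:.deg.no.mu.mo.li.gop.ka` (8 syllables):
  Weights: 6 li L, 7 gop L, 8 ka L.
  The penult (syllable 7, gop) is light, so stress falls on the antepenult (syllable 6, li).
  → primary stress on syllable 6.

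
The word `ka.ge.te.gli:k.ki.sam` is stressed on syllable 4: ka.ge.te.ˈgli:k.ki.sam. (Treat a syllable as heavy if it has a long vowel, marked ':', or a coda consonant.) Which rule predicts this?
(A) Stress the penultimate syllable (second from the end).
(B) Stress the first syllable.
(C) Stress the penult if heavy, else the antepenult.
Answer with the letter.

C

Rule A → syllable 5 (observed: 4).
Rule B → syllable 1 (observed: 4).
Rule C → syllable 4 ✓.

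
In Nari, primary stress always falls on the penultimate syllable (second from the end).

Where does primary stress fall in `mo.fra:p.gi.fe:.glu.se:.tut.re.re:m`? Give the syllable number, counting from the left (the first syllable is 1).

The word has 9 syllables; the penultimate syllable (second from the end) is syllable 8 (re).
Primary stress: syllable 8 → mo.fra:p.gi.fe:.glu.se:.tut.ˈre.re:m.

8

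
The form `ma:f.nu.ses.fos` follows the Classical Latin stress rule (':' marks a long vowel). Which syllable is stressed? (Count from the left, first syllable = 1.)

Classical Latin: stress the penult if heavy (long vowel or closed), else the antepenult.
Weights: 2 nu L, 3 ses H, 4 fos H.
The penult (syllable 3, ses) is heavy, so it takes stress.
Stress on syllable 3: ma:f.nu.ˈses.fos.

3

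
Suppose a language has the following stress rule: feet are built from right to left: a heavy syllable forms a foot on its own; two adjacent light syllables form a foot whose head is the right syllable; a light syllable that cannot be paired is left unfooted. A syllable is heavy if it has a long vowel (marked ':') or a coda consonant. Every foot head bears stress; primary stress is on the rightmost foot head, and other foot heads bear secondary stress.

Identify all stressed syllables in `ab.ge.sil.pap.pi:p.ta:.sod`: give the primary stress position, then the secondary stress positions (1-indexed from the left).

Weights: 1 ab H, 2 ge L, 3 sil H, 4 pap H, 5 pi:p H, 6 ta: H, 7 sod H.
Parse right to left (heavy = foot alone; LL = one foot; stranded L unfooted): (ˈab) ge (ˈsil) (ˈpap) (ˈpi:p) (ˈta:) (ˈsod).
Foot heads: 1, 3, 4, 5, 6, 7.
Primary stress on the rightmost head = syllable 7.
Secondary stress on 1, 3, 4, 5, 6: ˌab.ge.ˌsil.ˌpap.ˌpi:p.ˌta:.ˈsod.

primary 7, secondary 1, 3, 4, 5, 6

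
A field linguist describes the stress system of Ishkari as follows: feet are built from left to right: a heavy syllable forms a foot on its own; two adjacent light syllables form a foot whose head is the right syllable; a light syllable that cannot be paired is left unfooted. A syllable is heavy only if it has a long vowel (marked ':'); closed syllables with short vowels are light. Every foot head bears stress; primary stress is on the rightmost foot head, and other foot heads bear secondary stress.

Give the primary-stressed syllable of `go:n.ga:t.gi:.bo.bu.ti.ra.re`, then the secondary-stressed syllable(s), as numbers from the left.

primary 7, secondary 1, 2, 3, 5

Weights: 1 go:n H, 2 ga:t H, 3 gi: H, 4 bo L, 5 bu L, 6 ti L, 7 ra L, 8 re L.
Parse left to right (heavy = foot alone; LL = one foot; stranded L unfooted): (ˈgo:n) (ˈga:t) (ˈgi:) (bo.ˈbu) (ti.ˈra) re.
Foot heads: 1, 2, 3, 5, 7.
Primary stress on the rightmost head = syllable 7.
Secondary stress on 1, 2, 3, 5: ˌgo:n.ˌga:t.ˌgi:.bo.ˌbu.ti.ˈra.re.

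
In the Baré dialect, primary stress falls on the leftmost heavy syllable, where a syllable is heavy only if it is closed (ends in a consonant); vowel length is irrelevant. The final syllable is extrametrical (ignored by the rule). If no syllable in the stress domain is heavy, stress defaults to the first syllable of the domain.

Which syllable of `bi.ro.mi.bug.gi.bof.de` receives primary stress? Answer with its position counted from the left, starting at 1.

The final syllable (7, de) is extrametrical; the stress domain is syllables 1–6.
Weights: 1 bi L, 2 ro L, 3 mi L, 4 bug H, 5 gi L, 6 bof H.
Heavy syllables in the domain: 4, 6. The leftmost is syllable 4 (bug).
Primary stress: syllable 4 → bi.ro.mi.ˈbug.gi.bof.de.

4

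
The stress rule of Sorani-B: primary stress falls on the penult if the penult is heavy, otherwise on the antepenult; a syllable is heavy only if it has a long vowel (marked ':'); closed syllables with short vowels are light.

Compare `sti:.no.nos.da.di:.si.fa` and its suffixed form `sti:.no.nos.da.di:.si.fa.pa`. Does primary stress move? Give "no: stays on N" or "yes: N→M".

Base `sti:.no.nos.da.di:.si.fa` (7 syllables):
  Weights: 5 di: H, 6 si L, 7 fa L.
  The penult (syllable 6, si) is light, so stress falls on the antepenult (syllable 5, di:).
  → primary stress on syllable 5.
Suffixed `sti:.no.nos.da.di:.si.fa.pa` (8 syllables):
  Weights: 6 si L, 7 fa L, 8 pa L.
  The penult (syllable 7, fa) is light, so stress falls on the antepenult (syllable 6, si).
  → primary stress on syllable 6.

yes: 5→6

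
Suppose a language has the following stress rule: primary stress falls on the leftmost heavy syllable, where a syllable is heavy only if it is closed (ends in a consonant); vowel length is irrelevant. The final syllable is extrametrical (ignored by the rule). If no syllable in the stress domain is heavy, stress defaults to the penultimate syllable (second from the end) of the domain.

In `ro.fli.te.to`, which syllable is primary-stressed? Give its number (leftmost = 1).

2

The final syllable (4, to) is extrametrical; the stress domain is syllables 1–3.
Weights: 1 ro L, 2 fli L, 3 te L.
No heavy syllable in the domain; default to the penultimate syllable (second from the end) of the domain = syllable 2.
Primary stress: syllable 2 → ro.ˈfli.te.to.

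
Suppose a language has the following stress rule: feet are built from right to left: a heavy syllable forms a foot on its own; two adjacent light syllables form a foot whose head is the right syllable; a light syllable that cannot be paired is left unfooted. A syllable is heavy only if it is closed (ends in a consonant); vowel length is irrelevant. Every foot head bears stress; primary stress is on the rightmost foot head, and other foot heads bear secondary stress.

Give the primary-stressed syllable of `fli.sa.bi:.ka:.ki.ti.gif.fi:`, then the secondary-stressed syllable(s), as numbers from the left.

Weights: 1 fli L, 2 sa L, 3 bi: L, 4 ka: L, 5 ki L, 6 ti L, 7 gif H, 8 fi: L.
Parse right to left (heavy = foot alone; LL = one foot; stranded L unfooted): (fli.ˈsa) (bi:.ˈka:) (ki.ˈti) (ˈgif) fi:.
Foot heads: 2, 4, 6, 7.
Primary stress on the rightmost head = syllable 7.
Secondary stress on 2, 4, 6: fli.ˌsa.bi:.ˌka:.ki.ˌti.ˈgif.fi:.

primary 7, secondary 2, 4, 6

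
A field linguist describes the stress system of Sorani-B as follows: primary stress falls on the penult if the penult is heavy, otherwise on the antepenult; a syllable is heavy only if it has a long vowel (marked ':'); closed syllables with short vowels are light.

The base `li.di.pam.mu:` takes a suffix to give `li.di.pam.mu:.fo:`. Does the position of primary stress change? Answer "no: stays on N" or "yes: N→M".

Base `li.di.pam.mu:` (4 syllables):
  Weights: 2 di L, 3 pam L, 4 mu: H.
  The penult (syllable 3, pam) is light, so stress falls on the antepenult (syllable 2, di).
  → primary stress on syllable 2.
Suffixed `li.di.pam.mu:.fo:` (5 syllables):
  Weights: 3 pam L, 4 mu: H, 5 fo: H.
  The penult (syllable 4, mu:) is heavy, so it takes stress.
  → primary stress on syllable 4.

yes: 2→4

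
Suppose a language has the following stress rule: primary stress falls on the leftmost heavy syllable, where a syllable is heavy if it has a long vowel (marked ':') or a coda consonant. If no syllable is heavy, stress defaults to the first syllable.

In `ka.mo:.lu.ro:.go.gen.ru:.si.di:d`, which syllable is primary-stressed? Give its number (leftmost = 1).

2

Weights: 1 ka L, 2 mo: H, 3 lu L, 4 ro: H, 5 go L, 6 gen H, 7 ru: H, 8 si L, 9 di:d H.
Heavy syllables in the domain: 2, 4, 6, 7, 9. The leftmost is syllable 2 (mo:).
Primary stress: syllable 2 → ka.ˈmo:.lu.ro:.go.gen.ru:.si.di:d.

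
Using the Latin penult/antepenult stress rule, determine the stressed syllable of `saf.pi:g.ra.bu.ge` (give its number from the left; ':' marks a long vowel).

3

Classical Latin: stress the penult if heavy (long vowel or closed), else the antepenult.
Weights: 3 ra L, 4 bu L, 5 ge L.
The penult (syllable 4, bu) is light, so stress falls on the antepenult (syllable 3, ra).
Stress on syllable 3: saf.pi:g.ˈra.bu.ge.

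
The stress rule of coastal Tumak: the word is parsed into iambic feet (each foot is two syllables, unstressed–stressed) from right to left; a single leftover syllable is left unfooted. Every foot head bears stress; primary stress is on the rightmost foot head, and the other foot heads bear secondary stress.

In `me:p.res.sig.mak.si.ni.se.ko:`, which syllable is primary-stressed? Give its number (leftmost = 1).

Parse right to left into iambic (σˈσ) feet: (me:p.ˈres) (sig.ˈmak) (si.ˈni) (se.ˈko:).
Foot heads (stressed positions): 2, 4, 6, 8.
End Rule Rightmost: primary stress on the rightmost head = syllable 8.
Primary stress: syllable 8 → me:p.res.sig.mak.si.ni.se.ˈko:.

8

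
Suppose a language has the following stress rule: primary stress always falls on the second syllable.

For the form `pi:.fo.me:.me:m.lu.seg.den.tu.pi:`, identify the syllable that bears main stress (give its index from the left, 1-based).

The word has 9 syllables; the second syllable is syllable 2 (fo).
Primary stress: syllable 2 → pi:.ˈfo.me:.me:m.lu.seg.den.tu.pi:.

2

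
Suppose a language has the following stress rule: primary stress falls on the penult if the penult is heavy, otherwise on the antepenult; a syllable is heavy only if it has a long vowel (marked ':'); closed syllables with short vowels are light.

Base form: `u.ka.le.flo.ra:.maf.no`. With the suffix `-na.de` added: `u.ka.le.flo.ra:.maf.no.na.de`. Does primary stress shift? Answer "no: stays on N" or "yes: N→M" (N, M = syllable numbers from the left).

Base `u.ka.le.flo.ra:.maf.no` (7 syllables):
  Weights: 5 ra: H, 6 maf L, 7 no L.
  The penult (syllable 6, maf) is light, so stress falls on the antepenult (syllable 5, ra:).
  → primary stress on syllable 5.
Suffixed `u.ka.le.flo.ra:.maf.no.na.de` (9 syllables):
  Weights: 7 no L, 8 na L, 9 de L.
  The penult (syllable 8, na) is light, so stress falls on the antepenult (syllable 7, no).
  → primary stress on syllable 7.

yes: 5→7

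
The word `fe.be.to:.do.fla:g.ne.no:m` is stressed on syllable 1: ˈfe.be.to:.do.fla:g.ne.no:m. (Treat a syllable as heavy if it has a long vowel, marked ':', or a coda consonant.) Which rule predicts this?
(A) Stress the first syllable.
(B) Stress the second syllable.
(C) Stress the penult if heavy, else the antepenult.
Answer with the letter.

Rule A → syllable 1 ✓.
Rule B → syllable 2 (observed: 1).
Rule C → syllable 5 (observed: 1).

A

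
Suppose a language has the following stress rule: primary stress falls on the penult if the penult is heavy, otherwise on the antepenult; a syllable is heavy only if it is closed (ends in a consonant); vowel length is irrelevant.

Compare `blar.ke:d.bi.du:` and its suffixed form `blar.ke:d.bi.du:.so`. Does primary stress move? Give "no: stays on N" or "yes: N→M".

yes: 2→3

Base `blar.ke:d.bi.du:` (4 syllables):
  Weights: 2 ke:d H, 3 bi L, 4 du: L.
  The penult (syllable 3, bi) is light, so stress falls on the antepenult (syllable 2, ke:d).
  → primary stress on syllable 2.
Suffixed `blar.ke:d.bi.du:.so` (5 syllables):
  Weights: 3 bi L, 4 du: L, 5 so L.
  The penult (syllable 4, du:) is light, so stress falls on the antepenult (syllable 3, bi).
  → primary stress on syllable 3.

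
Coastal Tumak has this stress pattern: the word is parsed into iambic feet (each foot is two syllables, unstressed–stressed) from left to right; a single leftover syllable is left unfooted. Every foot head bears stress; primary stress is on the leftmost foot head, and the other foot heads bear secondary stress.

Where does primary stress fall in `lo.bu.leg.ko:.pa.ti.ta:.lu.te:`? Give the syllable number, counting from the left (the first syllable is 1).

2

Parse left to right into iambic (σˈσ) feet: (lo.ˈbu) (leg.ˈko:) (pa.ˈti) (ta:.ˈlu) te:. Syllable 9 is left unfooted.
Foot heads (stressed positions): 2, 4, 6, 8.
End Rule Leftmost: primary stress on the leftmost head = syllable 2.
Primary stress: syllable 2 → lo.ˈbu.leg.ko:.pa.ti.ta:.lu.te:.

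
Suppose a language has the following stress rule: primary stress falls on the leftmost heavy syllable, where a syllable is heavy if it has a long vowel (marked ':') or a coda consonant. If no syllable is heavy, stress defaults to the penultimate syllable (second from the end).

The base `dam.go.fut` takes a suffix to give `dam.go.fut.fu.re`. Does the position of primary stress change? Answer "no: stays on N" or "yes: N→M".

Base `dam.go.fut` (3 syllables):
  Weights: 1 dam H, 2 go L, 3 fut H.
  Heavy syllables in the domain: 1, 3. The leftmost is syllable 1 (dam).
  → primary stress on syllable 1.
Suffixed `dam.go.fut.fu.re` (5 syllables):
  Weights: 1 dam H, 2 go L, 3 fut H, 4 fu L, 5 re L.
  Heavy syllables in the domain: 1, 3. The leftmost is syllable 1 (dam).
  → primary stress on syllable 1.

no: stays on 1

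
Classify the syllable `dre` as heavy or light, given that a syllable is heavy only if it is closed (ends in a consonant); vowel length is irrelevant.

`dre`: short vowel, open (no coda). Open (no coda) → light.

light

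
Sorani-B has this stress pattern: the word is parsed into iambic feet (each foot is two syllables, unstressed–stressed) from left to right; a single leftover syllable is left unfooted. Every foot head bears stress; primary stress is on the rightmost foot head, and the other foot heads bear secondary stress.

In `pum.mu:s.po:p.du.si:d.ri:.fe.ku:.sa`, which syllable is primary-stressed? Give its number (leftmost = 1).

8

Parse left to right into iambic (σˈσ) feet: (pum.ˈmu:s) (po:p.ˈdu) (si:d.ˈri:) (fe.ˈku:) sa. Syllable 9 is left unfooted.
Foot heads (stressed positions): 2, 4, 6, 8.
End Rule Rightmost: primary stress on the rightmost head = syllable 8.
Primary stress: syllable 8 → pum.mu:s.po:p.du.si:d.ri:.fe.ˈku:.sa.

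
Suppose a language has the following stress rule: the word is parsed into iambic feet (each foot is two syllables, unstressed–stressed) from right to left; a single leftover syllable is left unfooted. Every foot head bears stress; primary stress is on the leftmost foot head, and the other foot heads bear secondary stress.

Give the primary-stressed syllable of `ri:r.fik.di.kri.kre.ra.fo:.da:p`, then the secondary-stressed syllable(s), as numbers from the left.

primary 2, secondary 4, 6, 8

Parse right to left into iambic (σˈσ) feet: (ri:r.ˈfik) (di.ˈkri) (kre.ˈra) (fo:.ˈda:p).
Foot heads (stressed positions): 2, 4, 6, 8.
End Rule Leftmost: primary stress on the leftmost head = syllable 2.
Secondary stress on 4, 6, 8: ri:r.ˈfik.di.ˌkri.kre.ˌra.fo:.ˌda:p.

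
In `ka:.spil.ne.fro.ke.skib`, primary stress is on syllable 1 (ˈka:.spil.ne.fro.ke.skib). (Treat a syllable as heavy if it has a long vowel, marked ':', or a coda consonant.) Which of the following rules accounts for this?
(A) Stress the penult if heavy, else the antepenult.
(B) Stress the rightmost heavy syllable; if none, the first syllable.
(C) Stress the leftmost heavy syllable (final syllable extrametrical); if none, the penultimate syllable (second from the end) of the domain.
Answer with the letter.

Rule A → syllable 4 (observed: 1).
Rule B → syllable 6 (observed: 1).
Rule C → syllable 1 ✓.

C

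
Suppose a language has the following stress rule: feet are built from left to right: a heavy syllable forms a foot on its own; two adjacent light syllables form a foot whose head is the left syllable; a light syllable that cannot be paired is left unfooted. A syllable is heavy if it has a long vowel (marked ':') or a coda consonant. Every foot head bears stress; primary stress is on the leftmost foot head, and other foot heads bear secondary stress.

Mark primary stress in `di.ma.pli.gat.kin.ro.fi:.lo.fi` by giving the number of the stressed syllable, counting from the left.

Weights: 1 di L, 2 ma L, 3 pli L, 4 gat H, 5 kin H, 6 ro L, 7 fi: H, 8 lo L, 9 fi L.
Parse left to right (heavy = foot alone; LL = one foot; stranded L unfooted): (ˈdi.ma) pli (ˈgat) (ˈkin) ro (ˈfi:) (ˈlo.fi).
Foot heads: 1, 4, 5, 7, 8.
Primary stress on the leftmost head = syllable 1.
Primary stress: syllable 1 → ˈdi.ma.pli.gat.kin.ro.fi:.lo.fi.

1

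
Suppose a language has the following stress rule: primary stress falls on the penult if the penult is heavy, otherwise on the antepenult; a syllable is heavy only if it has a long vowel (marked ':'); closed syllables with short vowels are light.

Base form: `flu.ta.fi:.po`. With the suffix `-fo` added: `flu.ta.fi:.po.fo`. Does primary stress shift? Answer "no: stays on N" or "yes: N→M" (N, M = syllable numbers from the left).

no: stays on 3

Base `flu.ta.fi:.po` (4 syllables):
  Weights: 2 ta L, 3 fi: H, 4 po L.
  The penult (syllable 3, fi:) is heavy, so it takes stress.
  → primary stress on syllable 3.
Suffixed `flu.ta.fi:.po.fo` (5 syllables):
  Weights: 3 fi: H, 4 po L, 5 fo L.
  The penult (syllable 4, po) is light, so stress falls on the antepenult (syllable 3, fi:).
  → primary stress on syllable 3.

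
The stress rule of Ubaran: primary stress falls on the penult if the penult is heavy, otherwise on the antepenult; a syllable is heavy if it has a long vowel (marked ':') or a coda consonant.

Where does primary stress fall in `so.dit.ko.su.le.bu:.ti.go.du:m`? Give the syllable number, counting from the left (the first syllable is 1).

Weights: 7 ti L, 8 go L, 9 du:m H.
The penult (syllable 8, go) is light, so stress falls on the antepenult (syllable 7, ti).
Primary stress: syllable 7 → so.dit.ko.su.le.bu:.ˈti.go.du:m.

7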